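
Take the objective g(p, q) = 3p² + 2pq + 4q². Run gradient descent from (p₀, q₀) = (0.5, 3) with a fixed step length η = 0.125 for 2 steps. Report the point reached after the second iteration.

∇g = (6p + 2q, 2p + 8q)
Step 1: at (0.5, 3), ∇g = (9, 25) → (0.5, 3) − 0.125·(9, 25) = (-0.625, -0.125)
Step 2: at (-0.625, -0.125), ∇g = (-4, -2.25) → (-0.625, -0.125) − 0.125·(-4, -2.25) = (-0.125, 0.15625)

(-0.125, 0.15625)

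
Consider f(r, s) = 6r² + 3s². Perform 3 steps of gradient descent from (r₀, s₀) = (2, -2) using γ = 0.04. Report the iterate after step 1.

(1.04, -1.52)

∇f = (12r, 6s)
(r₁, s₁) = (2, -2) − 0.04·(24, -12) = (1.04, -1.52)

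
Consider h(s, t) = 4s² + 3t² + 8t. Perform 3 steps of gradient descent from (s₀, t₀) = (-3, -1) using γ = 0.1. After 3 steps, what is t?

∇h = (8s, 6t + 8)
(s₁, t₁) = (-3, -1) − 0.1·(-24, 2) = (-0.6, -1.2)
(s₂, t₂) = (-0.6, -1.2) − 0.1·(-4.8, 0.8) = (-0.12, -1.28)
(s₃, t₃) = (-0.12, -1.28) − 0.1·(-0.96, 0.32) = (-0.024, -1.312)
t = -1.312

-1.312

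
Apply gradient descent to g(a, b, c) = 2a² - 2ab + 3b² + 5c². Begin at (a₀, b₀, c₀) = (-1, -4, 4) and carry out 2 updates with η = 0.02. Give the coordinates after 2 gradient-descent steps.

(-1.136, -3.176, 2.56)

∇g = (4a - 2b, -2a + 6b, 10c)
Step 1: at (-1, -4, 4), ∇g = (4, -22, 40) → (-1, -4, 4) − 0.02·(4, -22, 40) = (-1.08, -3.56, 3.2)
Step 2: at (-1.08, -3.56, 3.2), ∇g = (2.8, -19.2, 32) → (-1.08, -3.56, 3.2) − 0.02·(2.8, -19.2, 32) = (-1.136, -3.176, 2.56)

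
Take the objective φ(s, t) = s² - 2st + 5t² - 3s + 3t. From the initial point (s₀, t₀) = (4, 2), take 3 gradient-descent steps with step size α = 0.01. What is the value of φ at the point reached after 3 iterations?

8.654176841728

∇φ = (2s - 2t - 3, -2s + 10t + 3)
(s₁, t₁) = (4, 2) − 0.01·(1, 15) = (3.99, 1.85)
(s₂, t₂) = (3.99, 1.85) − 0.01·(1.28, 13.52) = (3.9772, 1.7148)
(s₃, t₃) = (3.9772, 1.7148) − 0.01·(1.5248, 12.1936) = (3.961952, 1.592864)
φ(3.961952, 1.592864) = 8.654176841728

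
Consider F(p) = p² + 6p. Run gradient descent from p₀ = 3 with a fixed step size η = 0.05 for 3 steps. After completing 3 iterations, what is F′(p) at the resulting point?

F′(p) = 2p + 6
p₁ = 3 − 0.05·12 = 2.4
p₂ = 2.4 − 0.05·10.8 = 1.86
p₃ = 1.86 − 0.05·9.72 = 1.374
F′(p) at (1.374) = 8.748

8.748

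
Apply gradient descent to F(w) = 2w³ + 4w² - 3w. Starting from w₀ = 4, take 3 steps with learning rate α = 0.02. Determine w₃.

0.8097

F′(w) = 6w² + 8w - 3
Step 1: F′(4) = 125; w₁ = 4 − 0.02·125 = 1.5
Step 2: F′(1.5) = 22.5; w₂ = 1.5 − 0.02·22.5 = 1.05
Step 3: F′(1.05) = 12.015; w₃ = 1.05 − 0.02·12.015 = 0.8097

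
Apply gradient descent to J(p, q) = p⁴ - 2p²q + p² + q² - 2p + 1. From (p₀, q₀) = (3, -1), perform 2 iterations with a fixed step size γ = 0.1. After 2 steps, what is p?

321.1536

∇J = (4p³ - 4pq + 2p - 2, -2p² + 2q)
(p₁, q₁) = (3, -1) − 0.1·(124, -20) = (-9.4, 1)
(p₂, q₂) = (-9.4, 1) − 0.1·(-3305.536, -174.72) = (321.1536, 18.472)
p = 321.1536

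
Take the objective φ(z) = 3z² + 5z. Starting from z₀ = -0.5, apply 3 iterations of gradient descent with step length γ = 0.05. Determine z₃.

φ′(z) = 6z + 5
Step 1: φ′(-0.5) = 2; z₁ = -0.5 − 0.05·2 = -0.6
Step 2: φ′(-0.6) = 1.4; z₂ = -0.6 − 0.05·1.4 = -0.67
Step 3: φ′(-0.67) = 0.98; z₃ = -0.67 − 0.05·0.98 = -0.719

-0.719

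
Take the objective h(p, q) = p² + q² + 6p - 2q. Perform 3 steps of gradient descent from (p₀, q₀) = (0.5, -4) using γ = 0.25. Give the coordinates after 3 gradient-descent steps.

(-2.5625, 0.375)

∇h = (2p + 6, 2q - 2)
(p₁, q₁) = (0.5, -4) − 0.25·(7, -10) = (-1.25, -1.5)
(p₂, q₂) = (-1.25, -1.5) − 0.25·(3.5, -5) = (-2.125, -0.25)
(p₃, q₃) = (-2.125, -0.25) − 0.25·(1.75, -2.5) = (-2.5625, 0.375)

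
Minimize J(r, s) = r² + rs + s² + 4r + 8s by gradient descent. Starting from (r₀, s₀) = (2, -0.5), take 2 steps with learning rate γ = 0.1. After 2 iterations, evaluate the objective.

-10.183675

∇J = (2r + s + 4, r + 2s + 8)
Step 1: at (2, -0.5), ∇J = (7.5, 9) → (2, -0.5) − 0.1·(7.5, 9) = (1.25, -1.4)
Step 2: at (1.25, -1.4), ∇J = (5.1, 6.45) → (1.25, -1.4) − 0.1·(5.1, 6.45) = (0.74, -2.045)
J(0.74, -2.045) = -10.183675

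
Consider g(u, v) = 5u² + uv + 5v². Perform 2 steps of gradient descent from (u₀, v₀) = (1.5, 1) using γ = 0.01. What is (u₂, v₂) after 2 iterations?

∇g = (10u + v, u + 10v)
Step 1: at (1.5, 1), ∇g = (16, 11.5) → (1.5, 1) − 0.01·(16, 11.5) = (1.34, 0.885)
Step 2: at (1.34, 0.885), ∇g = (14.285, 10.19) → (1.34, 0.885) − 0.01·(14.285, 10.19) = (1.19715, 0.7831)

(1.19715, 0.7831)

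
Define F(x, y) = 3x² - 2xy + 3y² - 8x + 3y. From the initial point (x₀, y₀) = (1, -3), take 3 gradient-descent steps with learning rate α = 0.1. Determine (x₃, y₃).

∇F = (6x - 2y - 8, -2x + 6y + 3)
(x₁, y₁) = (1, -3) − 0.1·(4, -17) = (0.6, -1.3)
(x₂, y₂) = (0.6, -1.3) − 0.1·(-1.8, -6) = (0.78, -0.7)
(x₃, y₃) = (0.78, -0.7) − 0.1·(-1.92, -2.76) = (0.972, -0.424)

(0.972, -0.424)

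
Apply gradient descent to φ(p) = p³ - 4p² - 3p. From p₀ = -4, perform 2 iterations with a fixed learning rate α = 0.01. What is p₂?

φ′(p) = 3p² - 8p - 3
p₁ = -4 − 0.01·77 = -4.77
p₂ = -4.77 − 0.01·103.4187 = -5.804187

-5.804187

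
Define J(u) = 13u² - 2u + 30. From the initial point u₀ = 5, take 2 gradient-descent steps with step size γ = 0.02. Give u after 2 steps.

J′(u) = 26u - 2
u₁ = 5 − 0.02·128 = 2.44
u₂ = 2.44 − 0.02·61.44 = 1.2112

1.2112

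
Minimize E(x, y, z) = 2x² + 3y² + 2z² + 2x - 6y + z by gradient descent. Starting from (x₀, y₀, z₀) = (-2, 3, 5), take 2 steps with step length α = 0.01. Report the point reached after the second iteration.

(-1.8824, 2.7672, 4.5884)

∇E = (4x + 2, 6y - 6, 4z + 1)
(x₁, y₁, z₁) = (-2, 3, 5) − 0.01·(-6, 12, 21) = (-1.94, 2.88, 4.79)
(x₂, y₂, z₂) = (-1.94, 2.88, 4.79) − 0.01·(-5.76, 11.28, 20.16) = (-1.8824, 2.7672, 4.5884)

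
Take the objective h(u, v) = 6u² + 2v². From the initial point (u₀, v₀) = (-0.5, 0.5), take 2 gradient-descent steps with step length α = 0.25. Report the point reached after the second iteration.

∇h = (12u, 4v)
(u₁, v₁) = (-0.5, 0.5) − 0.25·(-6, 2) = (1, 0)
(u₂, v₂) = (1, 0) − 0.25·(12, 0) = (-2, 0)

(-2, 0)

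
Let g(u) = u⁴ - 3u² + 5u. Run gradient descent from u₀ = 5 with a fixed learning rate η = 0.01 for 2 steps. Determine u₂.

0.214375

g′(u) = 4u³ - 6u + 5
u₁ = 5 − 0.01·475 = 0.25
u₂ = 0.25 − 0.01·3.5625 = 0.214375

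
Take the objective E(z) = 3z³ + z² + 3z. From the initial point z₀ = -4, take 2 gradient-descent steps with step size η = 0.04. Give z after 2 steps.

-41.816896

E′(z) = 9z² + 2z + 3
Step 1: E′(-4) = 139; z₁ = -4 − 0.04·139 = -9.56
Step 2: E′(-9.56) = 806.4224; z₂ = -9.56 − 0.04·806.4224 = -41.816896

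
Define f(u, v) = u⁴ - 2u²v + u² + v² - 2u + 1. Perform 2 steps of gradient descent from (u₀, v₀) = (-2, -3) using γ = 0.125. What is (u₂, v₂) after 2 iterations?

(-94.0859375, 7.328125)

∇f = (4u³ - 4uv + 2u - 2, -2u² + 2v)
(u₁, v₁) = (-2, -3) − 0.125·(-62, -14) = (5.75, -1.25)
(u₂, v₂) = (5.75, -1.25) − 0.125·(798.6875, -68.625) = (-94.0859375, 7.328125)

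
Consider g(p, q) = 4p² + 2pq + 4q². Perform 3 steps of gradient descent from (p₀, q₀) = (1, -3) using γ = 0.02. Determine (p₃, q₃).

(0.850944, -1.874944)

∇g = (8p + 2q, 2p + 8q)
(p₁, q₁) = (1, -3) − 0.02·(2, -22) = (0.96, -2.56)
(p₂, q₂) = (0.96, -2.56) − 0.02·(2.56, -18.56) = (0.9088, -2.1888)
(p₃, q₃) = (0.9088, -2.1888) − 0.02·(2.8928, -15.6928) = (0.850944, -1.874944)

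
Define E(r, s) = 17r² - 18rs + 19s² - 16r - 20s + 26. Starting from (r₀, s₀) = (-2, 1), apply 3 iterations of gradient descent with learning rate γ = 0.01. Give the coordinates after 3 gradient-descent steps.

(-0.051056, 0.318736)

∇E = (34r - 18s - 16, -18r + 38s - 20)
Step 1: at (-2, 1), ∇E = (-102, 54) → (-2, 1) − 0.01·(-102, 54) = (-0.98, 0.46)
Step 2: at (-0.98, 0.46), ∇E = (-57.6, 15.12) → (-0.98, 0.46) − 0.01·(-57.6, 15.12) = (-0.404, 0.3088)
Step 3: at (-0.404, 0.3088), ∇E = (-35.2944, -0.9936) → (-0.404, 0.3088) − 0.01·(-35.2944, -0.9936) = (-0.051056, 0.318736)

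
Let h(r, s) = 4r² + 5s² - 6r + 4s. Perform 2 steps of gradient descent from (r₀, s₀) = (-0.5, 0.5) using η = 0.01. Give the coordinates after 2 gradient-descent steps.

∇h = (8r - 6, 10s + 4)
Step 1: at (-0.5, 0.5), ∇h = (-10, 9) → (-0.5, 0.5) − 0.01·(-10, 9) = (-0.4, 0.41)
Step 2: at (-0.4, 0.41), ∇h = (-9.2, 8.1) → (-0.4, 0.41) − 0.01·(-9.2, 8.1) = (-0.308, 0.329)

(-0.308, 0.329)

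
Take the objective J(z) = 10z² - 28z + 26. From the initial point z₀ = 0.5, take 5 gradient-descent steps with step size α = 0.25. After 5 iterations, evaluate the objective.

J′(z) = 20z - 28
Step 1: J′(0.5) = -18; z₁ = 0.5 − 0.25·(-18) = 5
Step 2: J′(5) = 72; z₂ = 5 − 0.25·72 = -13
Step 3: J′(-13) = -288; z₃ = -13 − 0.25·(-288) = 59
Step 4: J′(59) = 1152; z₄ = 59 − 0.25·1152 = -229
Step 5: J′(-229) = -4608; z₅ = -229 − 0.25·(-4608) = 923
J(923) = 8493472

8493472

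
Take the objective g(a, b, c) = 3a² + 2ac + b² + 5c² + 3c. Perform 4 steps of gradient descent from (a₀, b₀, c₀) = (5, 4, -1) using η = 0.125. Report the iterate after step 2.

∇g = (6a + 2c, 2b, 2a + 10c + 3)
(a₁, b₁, c₁) = (5, 4, -1) − 0.125·(28, 8, 3) = (1.5, 3, -1.375)
(a₂, b₂, c₂) = (1.5, 3, -1.375) − 0.125·(6.25, 6, -7.75) = (0.71875, 2.25, -0.40625)

(0.71875, 2.25, -0.40625)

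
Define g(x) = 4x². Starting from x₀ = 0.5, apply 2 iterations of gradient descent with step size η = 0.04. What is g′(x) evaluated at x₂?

1.8496

g′(x) = 8x
x₁ = 0.5 − 0.04·4 = 0.34
x₂ = 0.34 − 0.04·2.72 = 0.2312
g′(x) at (0.2312) = 1.8496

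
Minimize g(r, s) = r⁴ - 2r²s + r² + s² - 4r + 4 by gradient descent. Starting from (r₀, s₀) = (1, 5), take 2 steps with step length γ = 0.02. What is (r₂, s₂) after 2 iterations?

∇g = (4r³ - 4rs + 2r - 4, -2r² + 2s)
Step 1: at (1, 5), ∇g = (-18, 8) → (1, 5) − 0.02·(-18, 8) = (1.36, 4.84)
Step 2: at (1.36, 4.84), ∇g = (-17.547776, 5.9808) → (1.36, 4.84) − 0.02·(-17.547776, 5.9808) = (1.71095552, 4.720384)

(1.71095552, 4.720384)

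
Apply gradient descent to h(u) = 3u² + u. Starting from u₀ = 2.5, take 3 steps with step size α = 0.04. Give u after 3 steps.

1.003936

h′(u) = 6u + 1
Step 1: h′(2.5) = 16; u₁ = 2.5 − 0.04·16 = 1.86
Step 2: h′(1.86) = 12.16; u₂ = 1.86 − 0.04·12.16 = 1.3736
Step 3: h′(1.3736) = 9.2416; u₃ = 1.3736 − 0.04·9.2416 = 1.003936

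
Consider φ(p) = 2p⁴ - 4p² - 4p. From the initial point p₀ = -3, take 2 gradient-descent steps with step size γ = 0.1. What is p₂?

φ′(p) = 8p³ - 8p - 4
Step 1: φ′(-3) = -196; p₁ = -3 − 0.1·(-196) = 16.6
Step 2: φ′(16.6) = 36457.568; p₂ = 16.6 − 0.1·36457.568 = -3629.1568

-3629.1568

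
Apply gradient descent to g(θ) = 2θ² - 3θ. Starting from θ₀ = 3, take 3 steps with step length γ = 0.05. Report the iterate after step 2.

g′(θ) = 4θ - 3
θ₁ = 3 − 0.05·9 = 2.55
θ₂ = 2.55 − 0.05·7.2 = 2.19

2.19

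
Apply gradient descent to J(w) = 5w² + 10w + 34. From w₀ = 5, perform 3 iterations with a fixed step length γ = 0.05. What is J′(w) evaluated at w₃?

J′(w) = 10w + 10
w₁ = 5 − 0.05·60 = 2
w₂ = 2 − 0.05·30 = 0.5
w₃ = 0.5 − 0.05·15 = -0.25
J′(w) at (-0.25) = 7.5

7.5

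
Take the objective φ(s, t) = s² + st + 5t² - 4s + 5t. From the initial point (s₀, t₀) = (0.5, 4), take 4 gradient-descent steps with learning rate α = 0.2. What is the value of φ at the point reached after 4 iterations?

116.57666816

∇φ = (2s + t - 4, s + 10t + 5)
Step 1: at (0.5, 4), ∇φ = (1, 45.5) → (0.5, 4) − 0.2·(1, 45.5) = (0.3, -5.1)
Step 2: at (0.3, -5.1), ∇φ = (-8.5, -45.7) → (0.3, -5.1) − 0.2·(-8.5, -45.7) = (2, 4.04)
Step 3: at (2, 4.04), ∇φ = (4.04, 47.4) → (2, 4.04) − 0.2·(4.04, 47.4) = (1.192, -5.44)
Step 4: at (1.192, -5.44), ∇φ = (-7.056, -48.208) → (1.192, -5.44) − 0.2·(-7.056, -48.208) = (2.6032, 4.2016)
φ(2.6032, 4.2016) = 116.57666816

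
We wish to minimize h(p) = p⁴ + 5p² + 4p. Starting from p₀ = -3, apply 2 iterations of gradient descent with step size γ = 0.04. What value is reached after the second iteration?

h′(p) = 4p³ + 10p + 4
p₁ = -3 − 0.04·(-134) = 2.36
p₂ = 2.36 − 0.04·80.177024 = -0.84708096

-0.84708096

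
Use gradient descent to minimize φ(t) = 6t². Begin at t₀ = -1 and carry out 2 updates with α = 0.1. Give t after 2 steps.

-0.04

φ′(t) = 12t
t₁ = -1 − 0.1·(-12) = 0.2
t₂ = 0.2 − 0.1·2.4 = -0.04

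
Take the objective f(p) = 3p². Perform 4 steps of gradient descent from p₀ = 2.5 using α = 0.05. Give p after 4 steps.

0.60025

f′(p) = 6p
p₁ = 2.5 − 0.05·15 = 1.75
p₂ = 1.75 − 0.05·10.5 = 1.225
p₃ = 1.225 − 0.05·7.35 = 0.8575
p₄ = 0.8575 − 0.05·5.145 = 0.60025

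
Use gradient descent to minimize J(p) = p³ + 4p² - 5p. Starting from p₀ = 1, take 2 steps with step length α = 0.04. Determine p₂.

0.647488

J′(p) = 3p² + 8p - 5
p₁ = 1 − 0.04·6 = 0.76
p₂ = 0.76 − 0.04·2.8128 = 0.647488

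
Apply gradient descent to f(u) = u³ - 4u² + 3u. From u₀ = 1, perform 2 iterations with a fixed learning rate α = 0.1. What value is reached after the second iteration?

f′(u) = 3u² - 8u + 3
Step 1: f′(1) = -2; u₁ = 1 − 0.1·(-2) = 1.2
Step 2: f′(1.2) = -2.28; u₂ = 1.2 − 0.1·(-2.28) = 1.428

1.428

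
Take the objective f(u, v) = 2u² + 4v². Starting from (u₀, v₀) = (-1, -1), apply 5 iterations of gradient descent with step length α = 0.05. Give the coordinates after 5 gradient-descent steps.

(-0.32768, -0.07776)

∇f = (4u, 8v)
(u₁, v₁) = (-1, -1) − 0.05·(-4, -8) = (-0.8, -0.6)
(u₂, v₂) = (-0.8, -0.6) − 0.05·(-3.2, -4.8) = (-0.64, -0.36)
(u₃, v₃) = (-0.64, -0.36) − 0.05·(-2.56, -2.88) = (-0.512, -0.216)
(u₄, v₄) = (-0.512, -0.216) − 0.05·(-2.048, -1.728) = (-0.4096, -0.1296)
(u₅, v₅) = (-0.4096, -0.1296) − 0.05·(-1.6384, -1.0368) = (-0.32768, -0.07776)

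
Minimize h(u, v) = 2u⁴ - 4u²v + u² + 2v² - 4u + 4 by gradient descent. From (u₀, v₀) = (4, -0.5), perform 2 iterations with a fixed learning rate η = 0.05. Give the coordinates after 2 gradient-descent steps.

∇h = (8u³ - 8uv + 2u - 4, -4u² + 4v)
(u₁, v₁) = (4, -0.5) − 0.05·(532, -66) = (-22.6, 2.8)
(u₂, v₂) = (-22.6, 2.8) − 0.05·(-91888.368, -2031.84) = (4571.8184, 104.392)

(4571.8184, 104.392)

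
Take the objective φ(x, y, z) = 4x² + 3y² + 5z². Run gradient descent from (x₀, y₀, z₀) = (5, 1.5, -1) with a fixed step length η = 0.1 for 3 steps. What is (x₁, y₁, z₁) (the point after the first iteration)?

∇φ = (8x, 6y, 10z)
(x₁, y₁, z₁) = (5, 1.5, -1) − 0.1·(40, 9, -10) = (1, 0.6, 0)

(1, 0.6, 0)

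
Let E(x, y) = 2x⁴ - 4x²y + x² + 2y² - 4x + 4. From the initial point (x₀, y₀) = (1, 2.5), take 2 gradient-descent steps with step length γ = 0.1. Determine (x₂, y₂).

∇E = (8x³ - 8xy + 2x - 4, -4x² + 4y)
Step 1: at (1, 2.5), ∇E = (-14, 6) → (1, 2.5) − 0.1·(-14, 6) = (2.4, 1.9)
Step 2: at (2.4, 1.9), ∇E = (74.912, -15.44) → (2.4, 1.9) − 0.1·(74.912, -15.44) = (-5.0912, 3.444)

(-5.0912, 3.444)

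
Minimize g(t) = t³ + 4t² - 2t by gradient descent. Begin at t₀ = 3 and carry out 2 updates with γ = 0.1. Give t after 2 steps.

g′(t) = 3t² + 8t - 2
t₁ = 3 − 0.1·49 = -1.9
t₂ = -1.9 − 0.1·(-6.37) = -1.263

-1.263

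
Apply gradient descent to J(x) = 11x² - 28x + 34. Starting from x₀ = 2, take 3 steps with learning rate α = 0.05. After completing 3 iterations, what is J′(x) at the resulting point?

J′(x) = 22x - 28
x₁ = 2 − 0.05·16 = 1.2
x₂ = 1.2 − 0.05·(-1.6) = 1.28
x₃ = 1.28 − 0.05·0.16 = 1.272
J′(x) at (1.272) = -0.016

-0.016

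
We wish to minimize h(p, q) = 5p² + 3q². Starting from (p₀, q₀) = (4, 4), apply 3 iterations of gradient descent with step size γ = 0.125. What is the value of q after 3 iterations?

0.0625

∇h = (10p, 6q)
(p₁, q₁) = (4, 4) − 0.125·(40, 24) = (-1, 1)
(p₂, q₂) = (-1, 1) − 0.125·(-10, 6) = (0.25, 0.25)
(p₃, q₃) = (0.25, 0.25) − 0.125·(2.5, 1.5) = (-0.0625, 0.0625)
q = 0.0625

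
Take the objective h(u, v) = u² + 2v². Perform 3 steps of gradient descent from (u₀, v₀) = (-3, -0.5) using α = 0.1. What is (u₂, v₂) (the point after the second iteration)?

∇h = (2u, 4v)
Step 1: at (-3, -0.5), ∇h = (-6, -2) → (-3, -0.5) − 0.1·(-6, -2) = (-2.4, -0.3)
Step 2: at (-2.4, -0.3), ∇h = (-4.8, -1.2) → (-2.4, -0.3) − 0.1·(-4.8, -1.2) = (-1.92, -0.18)

(-1.92, -0.18)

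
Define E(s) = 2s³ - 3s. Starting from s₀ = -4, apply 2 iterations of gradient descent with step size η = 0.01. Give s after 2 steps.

-6.358294

E′(s) = 6s² - 3
Step 1: E′(-4) = 93; s₁ = -4 − 0.01·93 = -4.93
Step 2: E′(-4.93) = 142.8294; s₂ = -4.93 − 0.01·142.8294 = -6.358294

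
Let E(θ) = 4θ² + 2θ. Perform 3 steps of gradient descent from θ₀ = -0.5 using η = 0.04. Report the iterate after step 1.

E′(θ) = 8θ + 2
θ₁ = -0.5 − 0.04·(-2) = -0.42

-0.42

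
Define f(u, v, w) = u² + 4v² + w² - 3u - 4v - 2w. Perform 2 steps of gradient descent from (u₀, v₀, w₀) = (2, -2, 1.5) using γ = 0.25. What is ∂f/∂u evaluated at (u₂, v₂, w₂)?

∇f = (2u - 3, 8v - 4, 2w - 2)
Step 1: at (2, -2, 1.5), ∇f = (1, -20, 1) → (2, -2, 1.5) − 0.25·(1, -20, 1) = (1.75, 3, 1.25)
Step 2: at (1.75, 3, 1.25), ∇f = (0.5, 20, 0.5) → (1.75, 3, 1.25) − 0.25·(0.5, 20, 0.5) = (1.625, -2, 1.125)
∂f/∂u at (1.625, -2, 1.125) = 0.25

0.25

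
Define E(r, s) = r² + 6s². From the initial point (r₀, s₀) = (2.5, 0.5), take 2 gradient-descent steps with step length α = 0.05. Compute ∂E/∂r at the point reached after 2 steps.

4.05

∇E = (2r, 12s)
(r₁, s₁) = (2.5, 0.5) − 0.05·(5, 6) = (2.25, 0.2)
(r₂, s₂) = (2.25, 0.2) − 0.05·(4.5, 2.4) = (2.025, 0.08)
∂E/∂r at (2.025, 0.08) = 4.05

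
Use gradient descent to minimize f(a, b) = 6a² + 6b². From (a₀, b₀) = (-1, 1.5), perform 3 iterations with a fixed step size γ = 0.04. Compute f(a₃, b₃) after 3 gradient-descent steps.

∇f = (12a, 12b)
(a₁, b₁) = (-1, 1.5) − 0.04·(-12, 18) = (-0.52, 0.78)
(a₂, b₂) = (-0.52, 0.78) − 0.04·(-6.24, 9.36) = (-0.2704, 0.4056)
(a₃, b₃) = (-0.2704, 0.4056) − 0.04·(-3.2448, 4.8672) = (-0.140608, 0.210912)
f(-0.140608, 0.210912) = 0.385526888448

0.385526888448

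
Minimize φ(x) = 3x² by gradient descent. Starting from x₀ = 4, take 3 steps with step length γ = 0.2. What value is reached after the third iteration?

-0.032

φ′(x) = 6x
Step 1: φ′(4) = 24; x₁ = 4 − 0.2·24 = -0.8
Step 2: φ′(-0.8) = -4.8; x₂ = -0.8 − 0.2·(-4.8) = 0.16
Step 3: φ′(0.16) = 0.96; x₃ = 0.16 − 0.2·0.96 = -0.032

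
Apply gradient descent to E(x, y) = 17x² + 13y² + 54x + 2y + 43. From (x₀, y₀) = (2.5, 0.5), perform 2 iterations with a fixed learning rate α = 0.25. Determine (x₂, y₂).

∇E = (34x + 54, 26y + 2)
(x₁, y₁) = (2.5, 0.5) − 0.25·(139, 15) = (-32.25, -3.25)
(x₂, y₂) = (-32.25, -3.25) − 0.25·(-1042.5, -82.5) = (228.375, 17.375)

(228.375, 17.375)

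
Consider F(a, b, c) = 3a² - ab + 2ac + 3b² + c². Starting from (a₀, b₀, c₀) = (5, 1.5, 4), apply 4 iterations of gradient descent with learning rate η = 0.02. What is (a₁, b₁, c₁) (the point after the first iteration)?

(4.27, 1.42, 3.64)

∇F = (6a - b + 2c, -a + 6b, 2a + 2c)
Step 1: at (5, 1.5, 4), ∇F = (36.5, 4, 18) → (5, 1.5, 4) − 0.02·(36.5, 4, 18) = (4.27, 1.42, 3.64)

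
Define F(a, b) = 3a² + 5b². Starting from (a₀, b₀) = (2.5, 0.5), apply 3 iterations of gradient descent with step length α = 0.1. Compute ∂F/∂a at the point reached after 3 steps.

0.96

∇F = (6a, 10b)
Step 1: at (2.5, 0.5), ∇F = (15, 5) → (2.5, 0.5) − 0.1·(15, 5) = (1, 0)
Step 2: at (1, 0), ∇F = (6, 0) → (1, 0) − 0.1·(6, 0) = (0.4, 0)
Step 3: at (0.4, 0), ∇F = (2.4, 0) → (0.4, 0) − 0.1·(2.4, 0) = (0.16, 0)
∂F/∂a at (0.16, 0) = 0.96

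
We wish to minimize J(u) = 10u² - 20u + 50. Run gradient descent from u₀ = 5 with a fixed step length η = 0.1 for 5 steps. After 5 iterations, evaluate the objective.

J′(u) = 20u - 20
u₁ = 5 − 0.1·80 = -3
u₂ = -3 − 0.1·(-80) = 5
u₃ = 5 − 0.1·80 = -3
u₄ = -3 − 0.1·(-80) = 5
u₅ = 5 − 0.1·80 = -3
J(-3) = 200

200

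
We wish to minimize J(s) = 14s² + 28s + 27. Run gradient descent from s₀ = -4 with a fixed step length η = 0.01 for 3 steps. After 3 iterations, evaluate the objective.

J′(s) = 28s + 28
Step 1: J′(-4) = -84; s₁ = -4 − 0.01·(-84) = -3.16
Step 2: J′(-3.16) = -60.48; s₂ = -3.16 − 0.01·(-60.48) = -2.5552
Step 3: J′(-2.5552) = -43.5456; s₃ = -2.5552 − 0.01·(-43.5456) = -2.119744
J(-2.119744) = 30.553572757504

30.553572757504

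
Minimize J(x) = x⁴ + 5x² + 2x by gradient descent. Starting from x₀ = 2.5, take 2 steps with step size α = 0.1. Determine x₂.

107.13445

J′(x) = 4x³ + 10x + 2
Step 1: J′(2.5) = 89.5; x₁ = 2.5 − 0.1·89.5 = -6.45
Step 2: J′(-6.45) = -1135.8445; x₂ = -6.45 − 0.1·(-1135.8445) = 107.13445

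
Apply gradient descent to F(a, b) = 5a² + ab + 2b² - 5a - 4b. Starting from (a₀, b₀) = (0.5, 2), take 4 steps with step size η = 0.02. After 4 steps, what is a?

0.39076072

∇F = (10a + b - 5, a + 4b - 4)
Step 1: at (0.5, 2), ∇F = (2, 4.5) → (0.5, 2) − 0.02·(2, 4.5) = (0.46, 1.91)
Step 2: at (0.46, 1.91), ∇F = (1.51, 4.1) → (0.46, 1.91) − 0.02·(1.51, 4.1) = (0.4298, 1.828)
Step 3: at (0.4298, 1.828), ∇F = (1.126, 3.7418) → (0.4298, 1.828) − 0.02·(1.126, 3.7418) = (0.40728, 1.753164)
Step 4: at (0.40728, 1.753164), ∇F = (0.825964, 3.419936) → (0.40728, 1.753164) − 0.02·(0.825964, 3.419936) = (0.39076072, 1.68476528)
a = 0.39076072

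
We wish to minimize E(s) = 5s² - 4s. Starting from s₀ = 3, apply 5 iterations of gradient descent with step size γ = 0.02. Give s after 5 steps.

E′(s) = 10s - 4
Step 1: E′(3) = 26; s₁ = 3 − 0.02·26 = 2.48
Step 2: E′(2.48) = 20.8; s₂ = 2.48 − 0.02·20.8 = 2.064
Step 3: E′(2.064) = 16.64; s₃ = 2.064 − 0.02·16.64 = 1.7312
Step 4: E′(1.7312) = 13.312; s₄ = 1.7312 − 0.02·13.312 = 1.46496
Step 5: E′(1.46496) = 10.6496; s₅ = 1.46496 − 0.02·10.6496 = 1.251968

1.251968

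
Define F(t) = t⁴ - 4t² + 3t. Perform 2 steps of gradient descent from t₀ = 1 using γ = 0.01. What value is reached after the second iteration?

F′(t) = 4t³ - 8t + 3
Step 1: F′(1) = -1; t₁ = 1 − 0.01·(-1) = 1.01
Step 2: F′(1.01) = -0.958796; t₂ = 1.01 − 0.01·(-0.958796) = 1.01958796

1.01958796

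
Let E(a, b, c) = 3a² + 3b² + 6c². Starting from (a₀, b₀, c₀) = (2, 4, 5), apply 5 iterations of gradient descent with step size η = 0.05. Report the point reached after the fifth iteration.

(0.33614, 0.67228, 0.0512)

∇E = (6a, 6b, 12c)
(a₁, b₁, c₁) = (2, 4, 5) − 0.05·(12, 24, 60) = (1.4, 2.8, 2)
(a₂, b₂, c₂) = (1.4, 2.8, 2) − 0.05·(8.4, 16.8, 24) = (0.98, 1.96, 0.8)
(a₃, b₃, c₃) = (0.98, 1.96, 0.8) − 0.05·(5.88, 11.76, 9.6) = (0.686, 1.372, 0.32)
(a₄, b₄, c₄) = (0.686, 1.372, 0.32) − 0.05·(4.116, 8.232, 3.84) = (0.4802, 0.9604, 0.128)
(a₅, b₅, c₅) = (0.4802, 0.9604, 0.128) − 0.05·(2.8812, 5.7624, 1.536) = (0.33614, 0.67228, 0.0512)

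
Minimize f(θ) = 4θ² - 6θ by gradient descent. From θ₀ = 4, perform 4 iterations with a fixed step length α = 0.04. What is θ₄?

1.44489472

f′(θ) = 8θ - 6
θ₁ = 4 − 0.04·26 = 2.96
θ₂ = 2.96 − 0.04·17.68 = 2.2528
θ₃ = 2.2528 − 0.04·12.0224 = 1.771904
θ₄ = 1.771904 − 0.04·8.175232 = 1.44489472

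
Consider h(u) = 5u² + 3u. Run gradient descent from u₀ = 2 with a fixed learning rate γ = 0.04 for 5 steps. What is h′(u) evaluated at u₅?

h′(u) = 10u + 3
u₁ = 2 − 0.04·23 = 1.08
u₂ = 1.08 − 0.04·13.8 = 0.528
u₃ = 0.528 − 0.04·8.28 = 0.1968
u₄ = 0.1968 − 0.04·4.968 = -0.00192
u₅ = -0.00192 − 0.04·2.9808 = -0.121152
h′(u) at (-0.121152) = 1.78848

1.78848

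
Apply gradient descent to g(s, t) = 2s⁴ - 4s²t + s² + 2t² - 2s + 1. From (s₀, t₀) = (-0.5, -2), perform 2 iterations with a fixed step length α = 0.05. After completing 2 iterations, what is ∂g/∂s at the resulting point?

-0.464429179392

∇g = (8s³ - 8st + 2s - 2, -4s² + 4t)
(s₁, t₁) = (-0.5, -2) − 0.05·(-12, -9) = (0.1, -1.55)
(s₂, t₂) = (0.1, -1.55) − 0.05·(-0.552, -6.24) = (0.1276, -1.238)
∂g/∂s at (0.1276, -1.238) = -0.464429179392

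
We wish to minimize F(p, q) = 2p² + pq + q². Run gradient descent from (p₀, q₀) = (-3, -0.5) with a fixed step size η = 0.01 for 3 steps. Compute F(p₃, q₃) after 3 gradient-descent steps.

15.117972043682

∇F = (4p + q, p + 2q)
Step 1: at (-3, -0.5), ∇F = (-12.5, -4) → (-3, -0.5) − 0.01·(-12.5, -4) = (-2.875, -0.46)
Step 2: at (-2.875, -0.46), ∇F = (-11.96, -3.795) → (-2.875, -0.46) − 0.01·(-11.96, -3.795) = (-2.7554, -0.42205)
Step 3: at (-2.7554, -0.42205), ∇F = (-11.44365, -3.5995) → (-2.7554, -0.42205) − 0.01·(-11.44365, -3.5995) = (-2.6409635, -0.386055)
F(-2.6409635, -0.386055) = 15.117972043682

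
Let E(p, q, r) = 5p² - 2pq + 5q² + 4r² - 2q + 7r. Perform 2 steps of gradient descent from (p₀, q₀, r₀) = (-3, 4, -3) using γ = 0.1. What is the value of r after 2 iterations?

-0.96

∇E = (10p - 2q, -2p + 10q - 2, 8r + 7)
Step 1: at (-3, 4, -3), ∇E = (-38, 44, -17) → (-3, 4, -3) − 0.1·(-38, 44, -17) = (0.8, -0.4, -1.3)
Step 2: at (0.8, -0.4, -1.3), ∇E = (8.8, -7.6, -3.4) → (0.8, -0.4, -1.3) − 0.1·(8.8, -7.6, -3.4) = (-0.08, 0.36, -0.96)
r = -0.96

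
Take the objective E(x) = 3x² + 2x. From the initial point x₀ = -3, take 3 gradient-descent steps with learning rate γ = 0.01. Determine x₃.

-2.548224

E′(x) = 6x + 2
Step 1: E′(-3) = -16; x₁ = -3 − 0.01·(-16) = -2.84
Step 2: E′(-2.84) = -15.04; x₂ = -2.84 − 0.01·(-15.04) = -2.6896
Step 3: E′(-2.6896) = -14.1376; x₃ = -2.6896 − 0.01·(-14.1376) = -2.548224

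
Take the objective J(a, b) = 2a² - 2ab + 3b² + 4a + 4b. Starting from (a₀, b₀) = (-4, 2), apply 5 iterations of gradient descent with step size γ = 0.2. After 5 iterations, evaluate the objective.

-5.581568

∇J = (4a - 2b + 4, -2a + 6b + 4)
(a₁, b₁) = (-4, 2) − 0.2·(-16, 24) = (-0.8, -2.8)
(a₂, b₂) = (-0.8, -2.8) − 0.2·(6.4, -11.2) = (-2.08, -0.56)
(a₃, b₃) = (-2.08, -0.56) − 0.2·(-3.2, 4.8) = (-1.44, -1.52)
(a₄, b₄) = (-1.44, -1.52) − 0.2·(1.28, -2.24) = (-1.696, -1.072)
(a₅, b₅) = (-1.696, -1.072) − 0.2·(-0.64, 0.96) = (-1.568, -1.264)
J(-1.568, -1.264) = -5.581568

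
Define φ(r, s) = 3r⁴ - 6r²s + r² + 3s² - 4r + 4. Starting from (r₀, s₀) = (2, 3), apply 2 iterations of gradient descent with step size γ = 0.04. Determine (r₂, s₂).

∇φ = (12r³ - 12rs + 2r - 4, -6r² + 6s)
Step 1: at (2, 3), ∇φ = (24, -6) → (2, 3) − 0.04·(24, -6) = (1.04, 3.24)
Step 2: at (1.04, 3.24), ∇φ = (-28.856832, 12.9504) → (1.04, 3.24) − 0.04·(-28.856832, 12.9504) = (2.19427328, 2.721984)

(2.19427328, 2.721984)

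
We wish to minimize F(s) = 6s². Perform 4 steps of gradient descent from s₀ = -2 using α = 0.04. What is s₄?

F′(s) = 12s
Step 1: F′(-2) = -24; s₁ = -2 − 0.04·(-24) = -1.04
Step 2: F′(-1.04) = -12.48; s₂ = -1.04 − 0.04·(-12.48) = -0.5408
Step 3: F′(-0.5408) = -6.4896; s₃ = -0.5408 − 0.04·(-6.4896) = -0.281216
Step 4: F′(-0.281216) = -3.374592; s₄ = -0.281216 − 0.04·(-3.374592) = -0.14623232

-0.14623232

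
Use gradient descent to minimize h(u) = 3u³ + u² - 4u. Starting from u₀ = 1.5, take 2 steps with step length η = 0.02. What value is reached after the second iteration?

h′(u) = 9u² + 2u - 4
Step 1: h′(1.5) = 19.25; u₁ = 1.5 − 0.02·19.25 = 1.115
Step 2: h′(1.115) = 9.419025; u₂ = 1.115 − 0.02·9.419025 = 0.9266195

0.9266195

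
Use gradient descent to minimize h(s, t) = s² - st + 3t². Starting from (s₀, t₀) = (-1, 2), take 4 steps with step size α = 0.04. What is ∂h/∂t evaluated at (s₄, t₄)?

∇h = (2s - t, -s + 6t)
(s₁, t₁) = (-1, 2) − 0.04·(-4, 13) = (-0.84, 1.48)
(s₂, t₂) = (-0.84, 1.48) − 0.04·(-3.16, 9.72) = (-0.7136, 1.0912)
(s₃, t₃) = (-0.7136, 1.0912) − 0.04·(-2.5184, 7.2608) = (-0.612864, 0.800768)
(s₄, t₄) = (-0.612864, 0.800768) − 0.04·(-2.026496, 5.417472) = (-0.53180416, 0.58406912)
∂h/∂t at (-0.53180416, 0.58406912) = 4.03621888

4.03621888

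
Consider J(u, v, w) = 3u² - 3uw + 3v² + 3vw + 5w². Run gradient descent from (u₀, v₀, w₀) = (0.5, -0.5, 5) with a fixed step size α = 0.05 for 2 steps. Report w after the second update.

1.655

∇J = (6u - 3w, 6v + 3w, -3u + 3v + 10w)
(u₁, v₁, w₁) = (0.5, -0.5, 5) − 0.05·(-12, 12, 47) = (1.1, -1.1, 2.65)
(u₂, v₂, w₂) = (1.1, -1.1, 2.65) − 0.05·(-1.35, 1.35, 19.9) = (1.1675, -1.1675, 1.655)
w = 1.655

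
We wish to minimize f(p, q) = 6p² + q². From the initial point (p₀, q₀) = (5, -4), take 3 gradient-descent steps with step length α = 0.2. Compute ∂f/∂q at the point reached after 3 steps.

∇f = (12p, 2q)
(p₁, q₁) = (5, -4) − 0.2·(60, -8) = (-7, -2.4)
(p₂, q₂) = (-7, -2.4) − 0.2·(-84, -4.8) = (9.8, -1.44)
(p₃, q₃) = (9.8, -1.44) − 0.2·(117.6, -2.88) = (-13.72, -0.864)
∂f/∂q at (-13.72, -0.864) = -1.728

-1.728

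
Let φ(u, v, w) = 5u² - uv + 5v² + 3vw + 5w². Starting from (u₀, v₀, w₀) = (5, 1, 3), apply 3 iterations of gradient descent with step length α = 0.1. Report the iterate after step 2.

(-0.04, 0.1, 0.12)

∇φ = (10u - v, -u + 10v + 3w, 3v + 10w)
(u₁, v₁, w₁) = (5, 1, 3) − 0.1·(49, 14, 33) = (0.1, -0.4, -0.3)
(u₂, v₂, w₂) = (0.1, -0.4, -0.3) − 0.1·(1.4, -5, -4.2) = (-0.04, 0.1, 0.12)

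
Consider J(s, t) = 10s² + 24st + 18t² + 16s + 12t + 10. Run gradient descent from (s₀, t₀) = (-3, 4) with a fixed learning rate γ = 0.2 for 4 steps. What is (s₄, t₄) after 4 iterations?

(9410.8624, 13060.8448)

∇J = (20s + 24t + 16, 24s + 36t + 12)
(s₁, t₁) = (-3, 4) − 0.2·(52, 84) = (-13.4, -12.8)
(s₂, t₂) = (-13.4, -12.8) − 0.2·(-559.2, -770.4) = (98.44, 141.28)
(s₃, t₃) = (98.44, 141.28) − 0.2·(5375.52, 7460.64) = (-976.664, -1350.848)
(s₄, t₄) = (-976.664, -1350.848) − 0.2·(-51937.632, -72058.464) = (9410.8624, 13060.8448)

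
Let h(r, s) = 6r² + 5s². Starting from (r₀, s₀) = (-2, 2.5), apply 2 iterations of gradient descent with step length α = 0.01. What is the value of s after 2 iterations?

∇h = (12r, 10s)
(r₁, s₁) = (-2, 2.5) − 0.01·(-24, 25) = (-1.76, 2.25)
(r₂, s₂) = (-1.76, 2.25) − 0.01·(-21.12, 22.5) = (-1.5488, 2.025)
s = 2.025

2.025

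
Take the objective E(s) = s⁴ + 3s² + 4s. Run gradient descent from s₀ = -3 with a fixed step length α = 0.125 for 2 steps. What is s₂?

-916.5703125

E′(s) = 4s³ + 6s + 4
s₁ = -3 − 0.125·(-122) = 12.25
s₂ = 12.25 − 0.125·7430.5625 = -916.5703125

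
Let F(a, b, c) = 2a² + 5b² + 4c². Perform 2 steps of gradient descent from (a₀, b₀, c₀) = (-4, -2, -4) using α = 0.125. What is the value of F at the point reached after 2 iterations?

∇F = (4a, 10b, 8c)
(a₁, b₁, c₁) = (-4, -2, -4) − 0.125·(-16, -20, -32) = (-2, 0.5, 0)
(a₂, b₂, c₂) = (-2, 0.5, 0) − 0.125·(-8, 5, 0) = (-1, -0.125, 0)
F(-1, -0.125, 0) = 2.078125

2.078125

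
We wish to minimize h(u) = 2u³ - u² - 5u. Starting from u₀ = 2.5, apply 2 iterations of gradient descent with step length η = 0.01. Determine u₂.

h′(u) = 6u² - 2u - 5
u₁ = 2.5 − 0.01·27.5 = 2.225
u₂ = 2.225 − 0.01·20.25375 = 2.0224625

2.0224625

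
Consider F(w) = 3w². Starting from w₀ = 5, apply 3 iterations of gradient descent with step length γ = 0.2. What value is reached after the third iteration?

-0.04

F′(w) = 6w
Step 1: F′(5) = 30; w₁ = 5 − 0.2·30 = -1
Step 2: F′(-1) = -6; w₂ = -1 − 0.2·(-6) = 0.2
Step 3: F′(0.2) = 1.2; w₃ = 0.2 − 0.2·1.2 = -0.04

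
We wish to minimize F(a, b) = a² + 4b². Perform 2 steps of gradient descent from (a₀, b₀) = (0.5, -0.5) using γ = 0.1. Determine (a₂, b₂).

∇F = (2a, 8b)
(a₁, b₁) = (0.5, -0.5) − 0.1·(1, -4) = (0.4, -0.1)
(a₂, b₂) = (0.4, -0.1) − 0.1·(0.8, -0.8) = (0.32, -0.02)

(0.32, -0.02)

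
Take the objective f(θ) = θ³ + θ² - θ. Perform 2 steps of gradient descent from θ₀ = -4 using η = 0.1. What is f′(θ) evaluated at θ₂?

f′(θ) = 3θ² + 2θ - 1
Step 1: f′(-4) = 39; θ₁ = -4 − 0.1·39 = -7.9
Step 2: f′(-7.9) = 170.43; θ₂ = -7.9 − 0.1·170.43 = -24.943
f′(θ) at (-24.943) = 1815.573747

1815.573747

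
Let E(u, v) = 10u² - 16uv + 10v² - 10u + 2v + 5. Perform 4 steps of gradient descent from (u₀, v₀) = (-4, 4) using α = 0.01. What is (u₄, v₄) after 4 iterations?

(-0.38173056, 0.68303744)

∇E = (20u - 16v - 10, -16u + 20v + 2)
(u₁, v₁) = (-4, 4) − 0.01·(-154, 146) = (-2.46, 2.54)
(u₂, v₂) = (-2.46, 2.54) − 0.01·(-99.84, 92.16) = (-1.4616, 1.6184)
(u₃, v₃) = (-1.4616, 1.6184) − 0.01·(-65.1264, 57.7536) = (-0.810336, 1.040864)
(u₄, v₄) = (-0.810336, 1.040864) − 0.01·(-42.860544, 35.782656) = (-0.38173056, 0.68303744)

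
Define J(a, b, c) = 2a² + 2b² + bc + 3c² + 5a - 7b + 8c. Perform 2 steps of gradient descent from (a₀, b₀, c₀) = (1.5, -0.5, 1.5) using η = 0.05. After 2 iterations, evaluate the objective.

2.3156125

∇J = (4a + 5, 4b + c - 7, b + 6c + 8)
(a₁, b₁, c₁) = (1.5, -0.5, 1.5) − 0.05·(11, -7.5, 16.5) = (0.95, -0.125, 0.675)
(a₂, b₂, c₂) = (0.95, -0.125, 0.675) − 0.05·(8.8, -6.825, 11.925) = (0.51, 0.21625, 0.07875)
J(0.51, 0.21625, 0.07875) = 2.3156125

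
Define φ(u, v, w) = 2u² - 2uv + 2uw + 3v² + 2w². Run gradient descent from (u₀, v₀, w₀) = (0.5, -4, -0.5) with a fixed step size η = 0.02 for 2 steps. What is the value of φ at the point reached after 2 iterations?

∇φ = (4u - 2v + 2w, -2u + 6v, 2u + 4w)
Step 1: at (0.5, -4, -0.5), ∇φ = (9, -25, -1) → (0.5, -4, -0.5) − 0.02·(9, -25, -1) = (0.32, -3.5, -0.48)
Step 2: at (0.32, -3.5, -0.48), ∇φ = (7.32, -21.64, -1.28) → (0.32, -3.5, -0.48) − 0.02·(7.32, -21.64, -1.28) = (0.1736, -3.0672, -0.4544)
φ(0.1736, -3.0672, -0.4544) = 29.60354432

29.60354432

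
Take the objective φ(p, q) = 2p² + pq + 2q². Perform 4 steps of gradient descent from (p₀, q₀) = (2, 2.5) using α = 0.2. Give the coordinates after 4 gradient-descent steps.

(-0.0064, 0.0064)

∇φ = (4p + q, p + 4q)
Step 1: at (2, 2.5), ∇φ = (10.5, 12) → (2, 2.5) − 0.2·(10.5, 12) = (-0.1, 0.1)
Step 2: at (-0.1, 0.1), ∇φ = (-0.3, 0.3) → (-0.1, 0.1) − 0.2·(-0.3, 0.3) = (-0.04, 0.04)
Step 3: at (-0.04, 0.04), ∇φ = (-0.12, 0.12) → (-0.04, 0.04) − 0.2·(-0.12, 0.12) = (-0.016, 0.016)
Step 4: at (-0.016, 0.016), ∇φ = (-0.048, 0.048) → (-0.016, 0.016) − 0.2·(-0.048, 0.048) = (-0.0064, 0.0064)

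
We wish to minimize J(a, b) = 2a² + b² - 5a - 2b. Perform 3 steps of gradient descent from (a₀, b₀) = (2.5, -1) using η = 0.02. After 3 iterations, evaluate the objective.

∇J = (4a - 5, 2b - 2)
(a₁, b₁) = (2.5, -1) − 0.02·(5, -4) = (2.4, -0.92)
(a₂, b₂) = (2.4, -0.92) − 0.02·(4.6, -3.84) = (2.308, -0.8432)
(a₃, b₃) = (2.308, -0.8432) − 0.02·(4.232, -3.6864) = (2.22336, -0.769472)
J(2.22336, -0.769472) = 0.900890537984

0.900890537984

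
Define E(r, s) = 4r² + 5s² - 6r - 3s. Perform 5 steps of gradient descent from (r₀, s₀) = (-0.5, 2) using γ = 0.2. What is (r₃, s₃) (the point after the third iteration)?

∇E = (8r - 6, 10s - 3)
(r₁, s₁) = (-0.5, 2) − 0.2·(-10, 17) = (1.5, -1.4)
(r₂, s₂) = (1.5, -1.4) − 0.2·(6, -17) = (0.3, 2)
(r₃, s₃) = (0.3, 2) − 0.2·(-3.6, 17) = (1.02, -1.4)

(1.02, -1.4)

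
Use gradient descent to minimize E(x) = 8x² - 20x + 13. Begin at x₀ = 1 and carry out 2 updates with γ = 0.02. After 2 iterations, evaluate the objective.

E′(x) = 16x - 20
Step 1: E′(1) = -4; x₁ = 1 − 0.02·(-4) = 1.08
Step 2: E′(1.08) = -2.72; x₂ = 1.08 − 0.02·(-2.72) = 1.1344
E(1.1344) = 0.60690688

0.60690688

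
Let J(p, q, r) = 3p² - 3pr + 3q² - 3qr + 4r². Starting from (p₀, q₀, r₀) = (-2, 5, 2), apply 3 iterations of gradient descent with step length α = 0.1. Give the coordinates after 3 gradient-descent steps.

(0.418, 0.866, 0.718)

∇J = (6p - 3r, 6q - 3r, -3p - 3q + 8r)
(p₁, q₁, r₁) = (-2, 5, 2) − 0.1·(-18, 24, 7) = (-0.2, 2.6, 1.3)
(p₂, q₂, r₂) = (-0.2, 2.6, 1.3) − 0.1·(-5.1, 11.7, 3.2) = (0.31, 1.43, 0.98)
(p₃, q₃, r₃) = (0.31, 1.43, 0.98) − 0.1·(-1.08, 5.64, 2.62) = (0.418, 0.866, 0.718)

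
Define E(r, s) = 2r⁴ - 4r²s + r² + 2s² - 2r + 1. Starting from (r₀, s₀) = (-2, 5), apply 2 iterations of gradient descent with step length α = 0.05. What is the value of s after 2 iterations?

∇E = (8r³ - 8rs + 2r - 2, -4r² + 4s)
(r₁, s₁) = (-2, 5) − 0.05·(10, 4) = (-2.5, 4.8)
(r₂, s₂) = (-2.5, 4.8) − 0.05·(-36, -5.8) = (-0.7, 5.09)
s = 5.09

5.09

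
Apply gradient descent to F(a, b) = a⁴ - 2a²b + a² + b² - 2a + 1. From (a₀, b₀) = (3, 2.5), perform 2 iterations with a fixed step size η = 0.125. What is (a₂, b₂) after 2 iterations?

∇F = (4a³ - 4ab + 2a - 2, -2a² + 2b)
Step 1: at (3, 2.5), ∇F = (82, -13) → (3, 2.5) − 0.125·(82, -13) = (-7.25, 4.125)
Step 2: at (-7.25, 4.125), ∇F = (-1421.1875, -96.875) → (-7.25, 4.125) − 0.125·(-1421.1875, -96.875) = (170.3984375, 16.234375)

(170.3984375, 16.234375)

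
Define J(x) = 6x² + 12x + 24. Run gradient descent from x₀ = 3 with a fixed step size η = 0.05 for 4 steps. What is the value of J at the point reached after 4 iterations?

18.06291456

J′(x) = 12x + 12
x₁ = 3 − 0.05·48 = 0.6
x₂ = 0.6 − 0.05·19.2 = -0.36
x₃ = -0.36 − 0.05·7.68 = -0.744
x₄ = -0.744 − 0.05·3.072 = -0.8976
J(-0.8976) = 18.06291456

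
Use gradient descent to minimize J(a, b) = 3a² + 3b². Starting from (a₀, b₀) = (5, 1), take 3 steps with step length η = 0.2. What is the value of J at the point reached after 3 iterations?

0.004992

∇J = (6a, 6b)
Step 1: at (5, 1), ∇J = (30, 6) → (5, 1) − 0.2·(30, 6) = (-1, -0.2)
Step 2: at (-1, -0.2), ∇J = (-6, -1.2) → (-1, -0.2) − 0.2·(-6, -1.2) = (0.2, 0.04)
Step 3: at (0.2, 0.04), ∇J = (1.2, 0.24) → (0.2, 0.04) − 0.2·(1.2, 0.24) = (-0.04, -0.008)
J(-0.04, -0.008) = 0.004992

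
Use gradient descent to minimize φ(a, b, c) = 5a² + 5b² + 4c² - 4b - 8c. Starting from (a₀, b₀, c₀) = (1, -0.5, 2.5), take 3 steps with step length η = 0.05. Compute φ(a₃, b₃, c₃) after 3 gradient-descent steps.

∇φ = (10a, 10b - 4, 8c - 8)
Step 1: at (1, -0.5, 2.5), ∇φ = (10, -9, 12) → (1, -0.5, 2.5) − 0.05·(10, -9, 12) = (0.5, -0.05, 1.9)
Step 2: at (0.5, -0.05, 1.9), ∇φ = (5, -4.5, 7.2) → (0.5, -0.05, 1.9) − 0.05·(5, -4.5, 7.2) = (0.25, 0.175, 1.54)
Step 3: at (0.25, 0.175, 1.54), ∇φ = (2.5, -2.25, 4.32) → (0.25, 0.175, 1.54) − 0.05·(2.5, -2.25, 4.32) = (0.125, 0.2875, 1.324)
φ(0.125, 0.2875, 1.324) = -4.23868975

-4.23868975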